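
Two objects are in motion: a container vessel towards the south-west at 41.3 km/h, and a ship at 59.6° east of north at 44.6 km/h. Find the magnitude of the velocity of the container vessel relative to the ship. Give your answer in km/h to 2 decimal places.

Taking east as x and north as y: container vessel velocity = (-29.204, -29.204) km/h; ship velocity = (38.468, 22.569) km/h.
Velocity of container vessel relative to ship = (-29.204, -29.204) − (38.468, 22.569) = (-67.672, -51.773) km/h.
Magnitude = |(-67.672, -51.773)| = 85.205 km/h.

85.20 km/h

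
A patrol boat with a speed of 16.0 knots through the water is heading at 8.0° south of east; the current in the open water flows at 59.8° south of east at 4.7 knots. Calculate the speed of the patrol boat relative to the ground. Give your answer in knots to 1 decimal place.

Taking east as x and north as y: velocity relative to the water = (15.844, -2.227) knots; the water relative to ground = (2.364, -4.062) knots.
Velocity relative to ground = (15.844, -2.227) + (2.364, -4.062) = (18.208, -6.289) knots.
Speed = |(18.208, -6.289)| = 19.264 knots.

19.3 knots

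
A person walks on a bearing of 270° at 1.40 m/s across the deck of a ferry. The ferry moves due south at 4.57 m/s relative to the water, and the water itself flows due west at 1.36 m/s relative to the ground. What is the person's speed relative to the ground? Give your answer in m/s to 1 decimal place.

In east/north components (m/s): person relative to ferry = (-1.400, 0.000); ferry relative to water = (0.000, -4.570); water relative to ground = (-1.360, 0.000).
Sum = (-2.760, -4.570) m/s.
Speed = |(-2.760, -4.570)| = 5.339 m/s.

5.3 m/s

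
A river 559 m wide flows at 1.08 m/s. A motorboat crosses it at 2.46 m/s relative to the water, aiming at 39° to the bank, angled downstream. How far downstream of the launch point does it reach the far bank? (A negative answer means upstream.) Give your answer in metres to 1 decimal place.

Perpendicular speed = 1.548 m/s; crossing time = 559 / 1.548 = 361.081 s.
Net downstream speed = 2.992 m/s.
Drift = 2.992 × 361.081 = 1080.275 m (downstream).

1080.3 m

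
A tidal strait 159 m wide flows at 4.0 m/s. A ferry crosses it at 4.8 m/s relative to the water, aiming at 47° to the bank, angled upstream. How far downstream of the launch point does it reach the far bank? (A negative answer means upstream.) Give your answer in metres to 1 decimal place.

32.9 m

Perpendicular speed = 3.510 m/s; crossing time = 159 / 3.510 = 45.293 s.
Net downstream speed = 0.726 m/s.
Drift = 0.726 × 45.293 = 32.901 m (downstream).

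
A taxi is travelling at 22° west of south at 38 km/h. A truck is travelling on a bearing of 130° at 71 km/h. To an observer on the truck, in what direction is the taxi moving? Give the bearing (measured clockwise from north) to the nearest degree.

Taking east as x and north as y: taxi velocity = (-14.235, -35.233) km/h; truck velocity = (54.389, -45.638) km/h.
Velocity of taxi relative to truck = (-14.235, -35.233) − (54.389, -45.638) = (-68.624, 10.405) km/h.
Bearing = atan2(-68.62, 10.40) = 278.62° clockwise from north.

279°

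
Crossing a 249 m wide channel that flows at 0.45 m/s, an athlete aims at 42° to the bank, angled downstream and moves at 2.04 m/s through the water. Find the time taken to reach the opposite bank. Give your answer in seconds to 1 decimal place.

The component of the athlete's velocity perpendicular to the bank is 2.04 × sin 42° = 1.365 m/s.
The current is parallel to the bank, so it does not affect the crossing time.
Time = 249 / 1.365 = 182.414 s.

182.4 s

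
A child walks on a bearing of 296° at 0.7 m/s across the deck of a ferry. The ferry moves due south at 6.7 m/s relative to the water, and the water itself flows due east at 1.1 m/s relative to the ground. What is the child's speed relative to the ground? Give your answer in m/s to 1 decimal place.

6.4 m/s

In east/north components (m/s): child relative to ferry = (-0.629, 0.307); ferry relative to water = (0.000, -6.700); water relative to ground = (1.100, 0.000).
Sum = (0.471, -6.393) m/s.
Speed = |(0.471, -6.393)| = 6.410 m/s.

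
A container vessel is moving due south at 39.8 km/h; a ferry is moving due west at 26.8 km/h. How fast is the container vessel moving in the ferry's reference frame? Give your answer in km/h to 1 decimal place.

48.0 km/h

Taking east as x and north as y: container vessel velocity = (0.000, -39.800) km/h; ferry velocity = (-26.800, 0.000) km/h.
Velocity of container vessel relative to ferry = (0.000, -39.800) − (-26.800, 0.000) = (26.800, -39.800) km/h.
Magnitude = |(26.800, -39.800)| = 47.982 km/h.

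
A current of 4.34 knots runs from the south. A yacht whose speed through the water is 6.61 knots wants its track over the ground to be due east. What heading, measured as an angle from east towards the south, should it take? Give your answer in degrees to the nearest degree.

41°

The current pushes perpendicular to the desired track; the heading must have a component into the current equal to 4.34 knots: 6.61 sin θ = 4.34.
sin θ = 0.6566, so θ = 41.040°.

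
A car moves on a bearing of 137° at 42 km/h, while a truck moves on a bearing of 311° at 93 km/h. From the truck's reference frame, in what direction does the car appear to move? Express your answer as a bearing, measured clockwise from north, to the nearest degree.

Taking east as x and north as y: car velocity = (28.644, -30.717) km/h; truck velocity = (-70.188, 61.013) km/h.
Velocity of car relative to truck = (28.644, -30.717) − (-70.188, 61.013) = (98.832, -91.730) km/h.
Bearing = atan2(98.83, -91.73) = 132.87° clockwise from north.

133°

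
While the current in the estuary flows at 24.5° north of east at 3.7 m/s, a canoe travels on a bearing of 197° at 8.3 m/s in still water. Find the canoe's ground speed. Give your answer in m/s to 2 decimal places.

6.47 m/s

Taking east as x and north as y: velocity relative to the water = (-2.427, -7.937) m/s; the water relative to ground = (3.367, 1.534) m/s.
Velocity relative to ground = (-2.427, -7.937) + (3.367, 1.534) = (0.940, -6.403) m/s.
Speed = |(0.940, -6.403)| = 6.472 m/s.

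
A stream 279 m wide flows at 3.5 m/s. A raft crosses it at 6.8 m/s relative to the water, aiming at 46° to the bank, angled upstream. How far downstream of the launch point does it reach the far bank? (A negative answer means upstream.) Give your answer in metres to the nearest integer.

Perpendicular speed = 4.892 m/s; crossing time = 279 / 4.892 = 57.038 s.
Net downstream speed = -1.224 m/s.
Drift = -1.224 × 57.038 = -69.796 m (upstream).

-70 m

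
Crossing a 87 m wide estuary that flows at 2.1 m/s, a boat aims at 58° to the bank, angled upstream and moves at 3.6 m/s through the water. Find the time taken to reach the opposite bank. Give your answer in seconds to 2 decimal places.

28.50 s

The component of the boat's velocity perpendicular to the bank is 3.6 × sin 58° = 3.053 m/s.
The current is parallel to the bank, so it does not affect the crossing time.
Time = 87 / 3.053 = 28.497 s.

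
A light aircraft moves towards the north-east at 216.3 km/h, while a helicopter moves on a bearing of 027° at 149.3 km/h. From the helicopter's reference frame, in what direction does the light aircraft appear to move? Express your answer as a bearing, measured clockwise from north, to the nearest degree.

077°

Taking east as x and north as y: light aircraft velocity = (152.947, 152.947) km/h; helicopter velocity = (67.781, 133.027) km/h.
Velocity of light aircraft relative to helicopter = (152.947, 152.947) − (67.781, 133.027) = (85.166, 19.920) km/h.
Bearing = atan2(85.17, 19.92) = 76.84° clockwise from north.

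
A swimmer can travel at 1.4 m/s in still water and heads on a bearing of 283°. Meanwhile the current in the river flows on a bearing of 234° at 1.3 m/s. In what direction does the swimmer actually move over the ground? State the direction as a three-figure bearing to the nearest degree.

Taking east as x and north as y: velocity relative to the water = (-1.364, 0.315) m/s; the water relative to ground = (-1.052, -0.764) m/s.
Velocity relative to ground = (-1.364, 0.315) + (-1.052, -0.764) = (-2.416, -0.449) m/s.
Bearing = atan2(-2.42, -0.45) = 259.47° clockwise from north.

259°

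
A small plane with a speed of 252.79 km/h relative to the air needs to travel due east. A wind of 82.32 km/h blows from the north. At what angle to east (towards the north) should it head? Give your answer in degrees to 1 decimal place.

The wind pushes perpendicular to the desired track; the heading must have a component into the wind equal to 82.32 km/h: 252.79 sin θ = 82.32.
sin θ = 0.3256, so θ = 19.005°.

19.0°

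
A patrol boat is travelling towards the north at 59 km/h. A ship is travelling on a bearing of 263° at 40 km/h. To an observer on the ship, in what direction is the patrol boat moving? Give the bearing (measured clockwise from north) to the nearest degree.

Taking east as x and north as y: patrol boat velocity = (0.000, 59.000) km/h; ship velocity = (-39.702, -4.875) km/h.
Velocity of patrol boat relative to ship = (0.000, 59.000) − (-39.702, -4.875) = (39.702, 63.875) km/h.
Bearing = atan2(39.70, 63.87) = 31.86° clockwise from north.

032°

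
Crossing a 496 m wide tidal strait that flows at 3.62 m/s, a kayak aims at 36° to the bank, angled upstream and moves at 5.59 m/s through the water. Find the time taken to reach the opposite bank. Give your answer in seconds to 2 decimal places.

The component of the kayak's velocity perpendicular to the bank is 5.59 × sin 36° = 3.286 m/s.
The current is parallel to the bank, so it does not affect the crossing time.
Time = 496 / 3.286 = 150.956 s.

150.96 s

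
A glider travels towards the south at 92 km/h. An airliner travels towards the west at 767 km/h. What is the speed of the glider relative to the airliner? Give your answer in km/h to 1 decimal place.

Taking east as x and north as y: glider velocity = (0.000, -92.000) km/h; airliner velocity = (-767.000, 0.000) km/h.
Velocity of glider relative to airliner = (0.000, -92.000) − (-767.000, 0.000) = (767.000, -92.000) km/h.
Magnitude = |(767.000, -92.000)| = 772.498 km/h.

772.5 km/h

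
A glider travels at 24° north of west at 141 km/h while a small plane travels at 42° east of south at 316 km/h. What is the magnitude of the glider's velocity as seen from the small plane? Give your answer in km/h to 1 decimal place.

Taking east as x and north as y: glider velocity = (-128.810, 57.350) km/h; small plane velocity = (211.445, -234.834) km/h.
Velocity of glider relative to small plane = (-128.810, 57.350) − (211.445, -234.834) = (-340.255, 292.184) km/h.
Magnitude = |(-340.255, 292.184)| = 448.492 km/h.

448.5 km/h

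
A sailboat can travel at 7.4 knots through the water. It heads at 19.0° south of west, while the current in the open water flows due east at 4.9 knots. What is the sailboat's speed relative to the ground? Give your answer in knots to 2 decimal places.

3.19 knots

Taking east as x and north as y: velocity relative to the water = (-6.997, -2.409) knots; the water relative to ground = (4.900, 0.000) knots.
Velocity relative to ground = (-6.997, -2.409) + (4.900, 0.000) = (-2.097, -2.409) knots.
Speed = |(-2.097, -2.409)| = 3.194 knots.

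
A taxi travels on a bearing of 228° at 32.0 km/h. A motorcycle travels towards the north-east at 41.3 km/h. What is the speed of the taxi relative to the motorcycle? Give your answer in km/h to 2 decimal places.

73.28 km/h

Taking east as x and north as y: taxi velocity = (-23.781, -21.412) km/h; motorcycle velocity = (29.204, 29.204) km/h.
Velocity of taxi relative to motorcycle = (-23.781, -21.412) − (29.204, 29.204) = (-52.984, -50.616) km/h.
Magnitude = |(-52.984, -50.616)| = 73.275 km/h.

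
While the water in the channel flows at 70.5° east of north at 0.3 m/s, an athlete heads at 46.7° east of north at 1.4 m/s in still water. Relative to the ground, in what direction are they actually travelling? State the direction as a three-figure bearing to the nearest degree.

Taking east as x and north as y: velocity relative to the water = (1.019, 0.960) m/s; the water relative to ground = (0.283, 0.100) m/s.
Velocity relative to ground = (1.019, 0.960) + (0.283, 0.100) = (1.302, 1.060) m/s.
Bearing = atan2(1.30, 1.06) = 50.84° clockwise from north.

051°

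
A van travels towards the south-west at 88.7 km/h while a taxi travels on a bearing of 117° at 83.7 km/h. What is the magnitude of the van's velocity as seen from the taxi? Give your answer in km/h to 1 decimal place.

139.5 km/h

Taking east as x and north as y: van velocity = (-62.720, -62.720) km/h; taxi velocity = (74.577, -37.999) km/h.
Velocity of van relative to taxi = (-62.720, -62.720) − (74.577, -37.999) = (-137.298, -24.721) km/h.
Magnitude = |(-137.298, -24.721)| = 139.505 km/h.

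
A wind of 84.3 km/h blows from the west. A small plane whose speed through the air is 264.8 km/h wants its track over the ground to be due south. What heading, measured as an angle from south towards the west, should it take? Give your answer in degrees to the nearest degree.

19°

The wind pushes perpendicular to the desired track; the heading must have a component into the wind equal to 84.3 km/h: 264.8 sin θ = 84.3.
sin θ = 0.3184, so θ = 18.563°.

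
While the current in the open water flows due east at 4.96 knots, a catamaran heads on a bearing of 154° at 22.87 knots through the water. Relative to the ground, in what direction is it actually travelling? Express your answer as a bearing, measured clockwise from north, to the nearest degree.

144°

Taking east as x and north as y: velocity relative to the water = (10.026, -20.555) knots; the water relative to ground = (4.960, 0.000) knots.
Velocity relative to ground = (10.026, -20.555) + (4.960, 0.000) = (14.986, -20.555) knots.
Bearing = atan2(14.99, -20.56) = 143.91° clockwise from north.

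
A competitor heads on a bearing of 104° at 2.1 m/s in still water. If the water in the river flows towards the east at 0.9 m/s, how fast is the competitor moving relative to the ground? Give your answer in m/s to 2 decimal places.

Taking east as x and north as y: velocity relative to the water = (2.038, -0.508) m/s; the water relative to ground = (0.900, 0.000) m/s.
Velocity relative to ground = (2.038, -0.508) + (0.900, 0.000) = (2.938, -0.508) m/s.
Speed = |(2.938, -0.508)| = 2.981 m/s.

2.98 m/s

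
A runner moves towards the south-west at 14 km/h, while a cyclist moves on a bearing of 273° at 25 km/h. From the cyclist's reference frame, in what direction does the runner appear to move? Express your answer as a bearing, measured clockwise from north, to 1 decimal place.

Taking east as x and north as y: runner velocity = (-9.899, -9.899) km/h; cyclist velocity = (-24.966, 1.308) km/h.
Velocity of runner relative to cyclist = (-9.899, -9.899) − (-24.966, 1.308) = (15.066, -11.208) km/h.
Bearing = atan2(15.07, -11.21) = 126.65° clockwise from north.

126.6°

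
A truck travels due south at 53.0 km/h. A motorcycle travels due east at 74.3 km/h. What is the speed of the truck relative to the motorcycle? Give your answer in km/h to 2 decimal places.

91.27 km/h

Taking east as x and north as y: truck velocity = (0.000, -53.000) km/h; motorcycle velocity = (74.300, 0.000) km/h.
Velocity of truck relative to motorcycle = (0.000, -53.000) − (74.300, 0.000) = (-74.300, -53.000) km/h.
Magnitude = |(-74.300, -53.000)| = 91.266 km/h.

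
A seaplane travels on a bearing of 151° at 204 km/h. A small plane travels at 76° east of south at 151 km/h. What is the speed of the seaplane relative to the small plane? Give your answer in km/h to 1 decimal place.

149.7 km/h

Taking east as x and north as y: seaplane velocity = (98.901, -178.422) km/h; small plane velocity = (146.515, -36.530) km/h.
Velocity of seaplane relative to small plane = (98.901, -178.422) − (146.515, -36.530) = (-47.613, -141.892) km/h.
Magnitude = |(-47.613, -141.892)| = 149.668 km/h.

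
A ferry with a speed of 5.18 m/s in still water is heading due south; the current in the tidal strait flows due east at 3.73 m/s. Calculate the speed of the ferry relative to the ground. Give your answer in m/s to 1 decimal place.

Taking east as x and north as y: velocity relative to the water = (0.000, -5.180) m/s; the water relative to ground = (3.730, 0.000) m/s.
Velocity relative to ground = (0.000, -5.180) + (3.730, 0.000) = (3.730, -5.180) m/s.
Speed = |(3.730, -5.180)| = 6.383 m/s.

6.4 m/s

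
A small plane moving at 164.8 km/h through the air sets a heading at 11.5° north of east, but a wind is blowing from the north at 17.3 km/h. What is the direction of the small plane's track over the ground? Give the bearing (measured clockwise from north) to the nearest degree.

Taking east as x and north as y: velocity relative to the air = (161.492, 32.856) km/h; the air relative to ground = (0.000, -17.300) km/h.
Velocity relative to ground = (161.492, 32.856) + (0.000, -17.300) = (161.492, 15.556) km/h.
Bearing = atan2(161.49, 15.56) = 84.50° clockwise from north.

084°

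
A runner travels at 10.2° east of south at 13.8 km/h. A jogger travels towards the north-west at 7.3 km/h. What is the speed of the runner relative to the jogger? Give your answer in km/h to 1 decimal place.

Taking east as x and north as y: runner velocity = (2.444, -13.582) km/h; jogger velocity = (-5.162, 5.162) km/h.
Velocity of runner relative to jogger = (2.444, -13.582) − (-5.162, 5.162) = (7.606, -18.744) km/h.
Magnitude = |(7.606, -18.744)| = 20.228 km/h.

20.2 km/h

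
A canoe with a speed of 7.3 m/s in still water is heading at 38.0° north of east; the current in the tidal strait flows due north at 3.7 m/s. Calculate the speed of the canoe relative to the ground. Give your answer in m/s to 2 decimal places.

10.01 m/s

Taking east as x and north as y: velocity relative to the water = (5.752, 4.494) m/s; the water relative to ground = (0.000, 3.700) m/s.
Velocity relative to ground = (5.752, 4.494) + (0.000, 3.700) = (5.752, 8.194) m/s.
Speed = |(5.752, 8.194)| = 10.012 m/s.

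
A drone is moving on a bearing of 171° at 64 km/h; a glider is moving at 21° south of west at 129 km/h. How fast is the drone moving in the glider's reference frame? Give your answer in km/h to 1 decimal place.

131.5 km/h

Taking east as x and north as y: drone velocity = (10.012, -63.212) km/h; glider velocity = (-120.432, -46.229) km/h.
Velocity of drone relative to glider = (10.012, -63.212) − (-120.432, -46.229) = (130.444, -16.983) km/h.
Magnitude = |(130.444, -16.983)| = 131.545 km/h.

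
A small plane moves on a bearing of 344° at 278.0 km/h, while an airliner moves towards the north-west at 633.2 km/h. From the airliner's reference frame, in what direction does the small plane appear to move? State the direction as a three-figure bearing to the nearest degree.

116°

Taking east as x and north as y: small plane velocity = (-76.627, 267.231) km/h; airliner velocity = (-447.740, 447.740) km/h.
Velocity of small plane relative to airliner = (-76.627, 267.231) − (-447.740, 447.740) = (371.113, -180.509) km/h.
Bearing = atan2(371.11, -180.51) = 115.94° clockwise from north.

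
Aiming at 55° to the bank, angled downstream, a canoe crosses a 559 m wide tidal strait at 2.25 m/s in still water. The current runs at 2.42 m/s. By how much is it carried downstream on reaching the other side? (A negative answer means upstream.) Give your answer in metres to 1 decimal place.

Perpendicular speed = 1.843 m/s; crossing time = 559 / 1.843 = 303.295 s.
Net downstream speed = 3.711 m/s.
Drift = 3.711 × 303.295 = 1125.389 m (downstream).

1125.4 m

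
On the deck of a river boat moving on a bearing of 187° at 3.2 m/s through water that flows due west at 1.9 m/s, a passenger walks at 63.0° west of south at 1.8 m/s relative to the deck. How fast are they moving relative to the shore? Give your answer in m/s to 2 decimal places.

5.58 m/s

In east/north components (m/s): passenger relative to river boat = (-1.604, -0.817); river boat relative to water = (-0.390, -3.176); water relative to ground = (-1.900, 0.000).
Sum = (-3.894, -3.993) m/s.
Speed = |(-3.894, -3.993)| = 5.577 m/s.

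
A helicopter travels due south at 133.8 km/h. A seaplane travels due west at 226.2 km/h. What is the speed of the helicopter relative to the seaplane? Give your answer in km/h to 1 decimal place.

262.8 km/h

Taking east as x and north as y: helicopter velocity = (0.000, -133.800) km/h; seaplane velocity = (-226.200, 0.000) km/h.
Velocity of helicopter relative to seaplane = (0.000, -133.800) − (-226.200, 0.000) = (226.200, -133.800) km/h.
Magnitude = |(226.200, -133.800)| = 262.810 km/h.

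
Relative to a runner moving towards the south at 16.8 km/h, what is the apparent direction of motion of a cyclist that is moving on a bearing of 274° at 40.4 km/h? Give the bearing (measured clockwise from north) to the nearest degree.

296°

Taking east as x and north as y: cyclist velocity = (-40.302, 2.818) km/h; runner velocity = (0.000, -16.800) km/h.
Velocity of cyclist relative to runner = (-40.302, 2.818) − (0.000, -16.800) = (-40.302, 19.618) km/h.
Bearing = atan2(-40.30, 19.62) = 295.96° clockwise from north.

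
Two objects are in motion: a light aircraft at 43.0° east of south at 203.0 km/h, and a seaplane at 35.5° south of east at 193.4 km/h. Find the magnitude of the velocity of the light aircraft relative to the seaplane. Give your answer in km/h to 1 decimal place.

Taking east as x and north as y: light aircraft velocity = (138.446, -148.465) km/h; seaplane velocity = (157.450, -112.308) km/h.
Velocity of light aircraft relative to seaplane = (138.446, -148.465) − (157.450, -112.308) = (-19.004, -36.157) km/h.
Magnitude = |(-19.004, -36.157)| = 40.847 km/h.

40.8 km/h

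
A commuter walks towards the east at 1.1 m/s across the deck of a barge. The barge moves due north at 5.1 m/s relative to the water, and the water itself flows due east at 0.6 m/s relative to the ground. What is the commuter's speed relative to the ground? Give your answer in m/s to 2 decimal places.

5.38 m/s

In east/north components (m/s): commuter relative to barge = (1.100, 0.000); barge relative to water = (0.000, 5.100); water relative to ground = (0.600, 0.000).
Sum = (1.700, 5.100) m/s.
Speed = |(1.700, 5.100)| = 5.376 m/s.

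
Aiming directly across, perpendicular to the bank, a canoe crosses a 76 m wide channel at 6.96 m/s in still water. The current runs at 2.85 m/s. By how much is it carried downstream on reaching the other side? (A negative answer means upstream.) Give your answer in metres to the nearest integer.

Perpendicular speed = 6.960 m/s; crossing time = 76 / 6.960 = 10.920 s.
Net downstream speed = 2.850 m/s.
Drift = 2.850 × 10.920 = 31.121 m (downstream).

31 m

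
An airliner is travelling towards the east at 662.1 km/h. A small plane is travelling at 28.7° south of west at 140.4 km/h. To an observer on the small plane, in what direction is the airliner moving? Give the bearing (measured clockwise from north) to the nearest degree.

085°

Taking east as x and north as y: airliner velocity = (662.100, 0.000) km/h; small plane velocity = (-123.151, -67.423) km/h.
Velocity of airliner relative to small plane = (662.100, 0.000) − (-123.151, -67.423) = (785.251, 67.423) km/h.
Bearing = atan2(785.25, 67.42) = 85.09° clockwise from north.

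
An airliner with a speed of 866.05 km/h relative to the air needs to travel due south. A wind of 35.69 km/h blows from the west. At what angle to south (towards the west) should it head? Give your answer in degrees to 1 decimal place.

2.4°

The wind pushes perpendicular to the desired track; the heading must have a component into the wind equal to 35.69 km/h: 866.05 sin θ = 35.69.
sin θ = 0.0412, so θ = 2.362°.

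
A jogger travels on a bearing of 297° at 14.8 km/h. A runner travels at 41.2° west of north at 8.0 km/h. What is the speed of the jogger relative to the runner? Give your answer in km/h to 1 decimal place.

7.9 km/h

Taking east as x and north as y: jogger velocity = (-13.187, 6.719) km/h; runner velocity = (-5.270, 6.019) km/h.
Velocity of jogger relative to runner = (-13.187, 6.719) − (-5.270, 6.019) = (-7.917, 0.700) km/h.
Magnitude = |(-7.917, 0.700)| = 7.948 km/h.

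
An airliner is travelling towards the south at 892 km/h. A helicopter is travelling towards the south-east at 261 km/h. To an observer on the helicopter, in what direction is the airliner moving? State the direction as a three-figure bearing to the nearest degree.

Taking east as x and north as y: airliner velocity = (0.000, -892.000) km/h; helicopter velocity = (184.555, -184.555) km/h.
Velocity of airliner relative to helicopter = (0.000, -892.000) − (184.555, -184.555) = (-184.555, -707.445) km/h.
Bearing = atan2(-184.55, -707.45) = 194.62° clockwise from north.

195°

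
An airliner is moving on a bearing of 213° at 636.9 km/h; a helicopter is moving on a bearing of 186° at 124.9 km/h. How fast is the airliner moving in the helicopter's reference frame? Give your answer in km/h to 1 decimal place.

528.7 km/h

Taking east as x and north as y: airliner velocity = (-346.881, -534.149) km/h; helicopter velocity = (-13.056, -124.216) km/h.
Velocity of airliner relative to helicopter = (-346.881, -534.149) − (-13.056, -124.216) = (-333.825, -409.933) km/h.
Magnitude = |(-333.825, -409.933)| = 528.663 km/h.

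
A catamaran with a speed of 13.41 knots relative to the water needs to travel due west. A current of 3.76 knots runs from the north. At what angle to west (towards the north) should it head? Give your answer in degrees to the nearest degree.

16°

The current pushes perpendicular to the desired track; the heading must have a component into the current equal to 3.76 knots: 13.41 sin θ = 3.76.
sin θ = 0.2804, so θ = 16.283°.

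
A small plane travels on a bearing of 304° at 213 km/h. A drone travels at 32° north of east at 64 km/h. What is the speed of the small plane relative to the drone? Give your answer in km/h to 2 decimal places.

Taking east as x and north as y: small plane velocity = (-176.585, 119.108) km/h; drone velocity = (54.275, 33.915) km/h.
Velocity of small plane relative to drone = (-176.585, 119.108) − (54.275, 33.915) = (-230.860, 85.193) km/h.
Magnitude = |(-230.860, 85.193)| = 246.078 km/h.

246.08 km/h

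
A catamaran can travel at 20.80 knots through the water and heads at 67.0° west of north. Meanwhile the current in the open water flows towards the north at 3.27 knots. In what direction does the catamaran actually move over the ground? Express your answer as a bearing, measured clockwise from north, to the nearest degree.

301°

Taking east as x and north as y: velocity relative to the water = (-19.147, 8.127) knots; the water relative to ground = (0.000, 3.270) knots.
Velocity relative to ground = (-19.147, 8.127) + (0.000, 3.270) = (-19.147, 11.397) knots.
Bearing = atan2(-19.15, 11.40) = 300.76° clockwise from north.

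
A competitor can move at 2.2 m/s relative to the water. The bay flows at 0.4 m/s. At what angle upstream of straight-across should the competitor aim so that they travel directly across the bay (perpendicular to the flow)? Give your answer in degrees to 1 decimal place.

To cancel the current, the upstream component of the competitor's velocity must equal the flow: 2.2 sin θ = 0.4.
sin θ = 0.4 / 2.2 = 0.1818.
θ = arcsin(0.1818) = 10.476°.

10.5°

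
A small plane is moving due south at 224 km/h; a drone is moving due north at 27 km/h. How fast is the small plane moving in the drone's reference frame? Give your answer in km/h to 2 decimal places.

Taking east as x and north as y: small plane velocity = (0.000, -224.000) km/h; drone velocity = (0.000, 27.000) km/h.
Velocity of small plane relative to drone = (0.000, -224.000) − (0.000, 27.000) = (0.000, -251.000) km/h.
Magnitude = |(0.000, -251.000)| = 251.000 km/h.

251.00 km/h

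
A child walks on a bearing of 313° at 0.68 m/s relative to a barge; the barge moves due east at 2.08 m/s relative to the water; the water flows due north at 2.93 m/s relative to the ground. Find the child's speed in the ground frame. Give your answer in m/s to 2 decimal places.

3.74 m/s

In east/north components (m/s): child relative to barge = (-0.497, 0.464); barge relative to water = (2.080, 0.000); water relative to ground = (0.000, 2.930).
Sum = (1.583, 3.394) m/s.
Speed = |(1.583, 3.394)| = 3.745 m/s.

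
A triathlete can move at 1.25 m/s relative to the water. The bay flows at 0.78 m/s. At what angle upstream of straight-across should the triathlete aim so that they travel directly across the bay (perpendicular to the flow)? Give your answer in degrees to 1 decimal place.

38.6°

To cancel the current, the upstream component of the triathlete's velocity must equal the flow: 1.25 sin θ = 0.78.
sin θ = 0.78 / 1.25 = 0.6240.
θ = arcsin(0.6240) = 38.609°.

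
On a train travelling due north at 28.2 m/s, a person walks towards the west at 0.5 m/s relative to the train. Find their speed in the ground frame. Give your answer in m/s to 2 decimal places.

Taking east as x and north as y: train velocity = (0.000, 28.200) m/s; person velocity relative to train = (-0.500, 0.000) m/s.
Velocity relative to ground = (0.000, 28.200) + (-0.500, 0.000) = (-0.500, 28.200) m/s.
Speed = |(-0.500, 28.200)| = 28.204 m/s.

28.20 m/s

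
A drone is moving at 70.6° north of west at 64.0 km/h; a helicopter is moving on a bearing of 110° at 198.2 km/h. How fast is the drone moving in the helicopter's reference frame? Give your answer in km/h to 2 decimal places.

243.89 km/h

Taking east as x and north as y: drone velocity = (-21.258, 60.366) km/h; helicopter velocity = (186.247, -67.788) km/h.
Velocity of drone relative to helicopter = (-21.258, 60.366) − (186.247, -67.788) = (-207.505, 128.155) km/h.
Magnitude = |(-207.505, 128.155)| = 243.890 km/h.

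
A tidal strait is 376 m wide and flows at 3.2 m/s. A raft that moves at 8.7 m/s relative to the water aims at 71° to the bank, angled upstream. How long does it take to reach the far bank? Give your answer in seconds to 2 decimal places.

45.71 s

The component of the raft's velocity perpendicular to the bank is 8.7 × sin 71° = 8.226 m/s.
The current is parallel to the bank, so it does not affect the crossing time.
Time = 376 / 8.226 = 45.709 s.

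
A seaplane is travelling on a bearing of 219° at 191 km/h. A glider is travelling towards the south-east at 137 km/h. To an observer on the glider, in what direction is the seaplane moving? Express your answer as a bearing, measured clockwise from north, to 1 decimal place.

Taking east as x and north as y: seaplane velocity = (-120.200, -148.435) km/h; glider velocity = (96.874, -96.874) km/h.
Velocity of seaplane relative to glider = (-120.200, -148.435) − (96.874, -96.874) = (-217.074, -51.561) km/h.
Bearing = atan2(-217.07, -51.56) = 256.64° clockwise from north.

256.6°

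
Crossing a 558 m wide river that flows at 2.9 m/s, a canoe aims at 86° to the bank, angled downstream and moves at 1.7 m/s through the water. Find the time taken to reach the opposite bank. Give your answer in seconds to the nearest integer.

329 s

The component of the canoe's velocity perpendicular to the bank is 1.7 × sin 86° = 1.696 m/s.
The flow acts along the bank and has no component across it.
Time = 558 / 1.696 = 329.037 s.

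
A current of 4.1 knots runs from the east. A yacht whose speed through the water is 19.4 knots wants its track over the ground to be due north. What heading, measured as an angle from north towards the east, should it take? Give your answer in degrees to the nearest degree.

12°

The current pushes perpendicular to the desired track; the heading must have a component into the current equal to 4.1 knots: 19.4 sin θ = 4.1.
sin θ = 0.2113, so θ = 12.201°.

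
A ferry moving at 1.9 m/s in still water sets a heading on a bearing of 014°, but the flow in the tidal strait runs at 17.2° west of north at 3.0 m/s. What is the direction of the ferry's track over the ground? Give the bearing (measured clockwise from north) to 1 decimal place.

Taking east as x and north as y: velocity relative to the water = (0.460, 1.844) m/s; the water relative to ground = (-0.887, 2.866) m/s.
Velocity relative to ground = (0.460, 1.844) + (-0.887, 2.866) = (-0.427, 4.709) m/s.
Bearing = atan2(-0.43, 4.71) = 354.81° clockwise from north.

354.8°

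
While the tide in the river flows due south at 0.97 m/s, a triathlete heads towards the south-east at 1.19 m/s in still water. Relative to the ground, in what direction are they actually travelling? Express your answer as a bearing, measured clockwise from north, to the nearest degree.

155°

Taking east as x and north as y: velocity relative to the water = (0.841, -0.841) m/s; the water relative to ground = (0.000, -0.970) m/s.
Velocity relative to ground = (0.841, -0.841) + (0.000, -0.970) = (0.841, -1.811) m/s.
Bearing = atan2(0.84, -1.81) = 155.08° clockwise from north.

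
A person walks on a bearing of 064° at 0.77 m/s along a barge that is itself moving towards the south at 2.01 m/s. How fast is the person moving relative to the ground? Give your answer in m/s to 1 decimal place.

Taking east as x and north as y: barge velocity = (0.000, -2.010) m/s; person velocity relative to barge = (0.692, 0.338) m/s.
Velocity relative to ground = (0.000, -2.010) + (0.692, 0.338) = (0.692, -1.672) m/s.
Speed = |(0.692, -1.672)| = 1.810 m/s.

1.8 m/s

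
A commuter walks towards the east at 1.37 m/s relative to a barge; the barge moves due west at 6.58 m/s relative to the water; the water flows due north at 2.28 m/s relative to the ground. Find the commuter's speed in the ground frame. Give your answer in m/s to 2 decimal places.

In east/north components (m/s): commuter relative to barge = (1.370, 0.000); barge relative to water = (-6.580, 0.000); water relative to ground = (0.000, 2.280).
Sum = (-5.210, 2.280) m/s.
Speed = |(-5.210, 2.280)| = 5.687 m/s.

5.69 m/s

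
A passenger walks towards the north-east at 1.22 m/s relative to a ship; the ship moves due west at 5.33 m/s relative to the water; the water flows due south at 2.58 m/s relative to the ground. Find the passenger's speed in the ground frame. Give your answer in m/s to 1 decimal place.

In east/north components (m/s): passenger relative to ship = (0.863, 0.863); ship relative to water = (-5.330, 0.000); water relative to ground = (0.000, -2.580).
Sum = (-4.467, -1.717) m/s.
Speed = |(-4.467, -1.717)| = 4.786 m/s.

4.8 m/s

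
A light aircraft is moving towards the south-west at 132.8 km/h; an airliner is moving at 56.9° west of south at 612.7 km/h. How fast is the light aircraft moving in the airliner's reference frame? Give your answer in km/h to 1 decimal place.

Taking east as x and north as y: light aircraft velocity = (-93.904, -93.904) km/h; airliner velocity = (-513.270, -334.597) km/h.
Velocity of light aircraft relative to airliner = (-93.904, -93.904) − (-513.270, -334.597) = (419.366, 240.693) km/h.
Magnitude = |(419.366, 240.693)| = 483.530 km/h.

483.5 km/h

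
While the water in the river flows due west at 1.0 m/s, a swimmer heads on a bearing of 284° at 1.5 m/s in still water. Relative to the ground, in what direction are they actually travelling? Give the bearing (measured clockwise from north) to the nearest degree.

278°

Taking east as x and north as y: velocity relative to the water = (-1.455, 0.363) m/s; the water relative to ground = (-1.000, 0.000) m/s.
Velocity relative to ground = (-1.455, 0.363) + (-1.000, 0.000) = (-2.455, 0.363) m/s.
Bearing = atan2(-2.46, 0.36) = 278.41° clockwise from north.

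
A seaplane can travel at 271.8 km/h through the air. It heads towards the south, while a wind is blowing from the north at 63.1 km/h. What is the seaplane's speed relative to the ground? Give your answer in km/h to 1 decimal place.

334.9 km/h

Taking east as x and north as y: velocity relative to the air = (0.000, -271.800) km/h; the air relative to ground = (0.000, -63.100) km/h.
Velocity relative to ground = (0.000, -271.800) + (0.000, -63.100) = (0.000, -334.900) km/h.
Speed = |(0.000, -334.900)| = 334.900 km/h.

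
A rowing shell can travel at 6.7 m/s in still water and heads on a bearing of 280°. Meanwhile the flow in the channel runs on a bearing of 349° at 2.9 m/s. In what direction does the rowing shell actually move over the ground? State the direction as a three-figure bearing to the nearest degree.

299°

Taking east as x and north as y: velocity relative to the water = (-6.598, 1.163) m/s; the water relative to ground = (-0.553, 2.847) m/s.
Velocity relative to ground = (-6.598, 1.163) + (-0.553, 2.847) = (-7.152, 4.010) m/s.
Bearing = atan2(-7.15, 4.01) = 299.28° clockwise from north.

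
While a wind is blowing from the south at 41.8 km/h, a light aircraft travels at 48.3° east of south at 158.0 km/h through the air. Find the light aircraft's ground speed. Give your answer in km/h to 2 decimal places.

Taking east as x and north as y: velocity relative to the air = (117.969, -105.106) km/h; the air relative to ground = (0.000, 41.800) km/h.
Velocity relative to ground = (117.969, -105.106) + (0.000, 41.800) = (117.969, -63.306) km/h.
Speed = |(117.969, -63.306)| = 133.882 km/h.

133.88 km/h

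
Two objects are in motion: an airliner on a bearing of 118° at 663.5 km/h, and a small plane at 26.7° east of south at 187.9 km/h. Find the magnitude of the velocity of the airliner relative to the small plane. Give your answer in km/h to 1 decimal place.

Taking east as x and north as y: airliner velocity = (585.836, -311.494) km/h; small plane velocity = (84.427, -167.864) km/h.
Velocity of airliner relative to small plane = (585.836, -311.494) − (84.427, -167.864) = (501.409, -143.630) km/h.
Magnitude = |(501.409, -143.630)| = 521.575 km/h.

521.6 km/h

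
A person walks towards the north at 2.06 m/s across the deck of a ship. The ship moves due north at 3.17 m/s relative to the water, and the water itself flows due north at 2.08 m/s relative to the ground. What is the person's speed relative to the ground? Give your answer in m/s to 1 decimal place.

In east/north components (m/s): person relative to ship = (0.000, 2.060); ship relative to water = (0.000, 3.170); water relative to ground = (0.000, 2.080).
Sum = (0.000, 7.310) m/s.
Speed = |(0.000, 7.310)| = 7.310 m/s.

7.3 m/s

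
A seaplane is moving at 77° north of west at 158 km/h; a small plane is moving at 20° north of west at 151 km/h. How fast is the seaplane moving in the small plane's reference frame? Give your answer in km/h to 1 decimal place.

147.6 km/h

Taking east as x and north as y: seaplane velocity = (-35.542, 153.950) km/h; small plane velocity = (-141.894, 51.645) km/h.
Velocity of seaplane relative to small plane = (-35.542, 153.950) − (-141.894, 51.645) = (106.351, 102.305) km/h.
Magnitude = |(106.351, 102.305)| = 147.570 km/h.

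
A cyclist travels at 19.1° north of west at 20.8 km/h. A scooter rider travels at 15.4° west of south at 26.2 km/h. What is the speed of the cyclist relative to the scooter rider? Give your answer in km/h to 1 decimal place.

34.5 km/h

Taking east as x and north as y: cyclist velocity = (-19.655, 6.806) km/h; scooter rider velocity = (-6.958, -25.259) km/h.
Velocity of cyclist relative to scooter rider = (-19.655, 6.806) − (-6.958, -25.259) = (-12.697, 32.065) km/h.
Magnitude = |(-12.697, 32.065)| = 34.488 km/h.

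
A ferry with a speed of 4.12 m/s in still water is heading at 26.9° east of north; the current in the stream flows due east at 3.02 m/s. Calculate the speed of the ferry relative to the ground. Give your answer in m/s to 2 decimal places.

Taking east as x and north as y: velocity relative to the water = (1.864, 3.674) m/s; the water relative to ground = (3.020, 0.000) m/s.
Velocity relative to ground = (1.864, 3.674) + (3.020, 0.000) = (4.884, 3.674) m/s.
Speed = |(4.884, 3.674)| = 6.112 m/s.

6.11 m/s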